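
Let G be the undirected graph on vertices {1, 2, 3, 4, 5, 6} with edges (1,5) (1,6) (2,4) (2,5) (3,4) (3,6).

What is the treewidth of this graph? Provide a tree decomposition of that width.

Treewidth 2.
One such decomposition:
Bags: B1 = {1, 3, 6}  B2 = {1, 3, 5}  B3 = {2, 3, 5}  B4 = {2, 3, 4}
Tree: B1–B2, B2–B3, B3–B4

Every bag has size at most 3, so the width is 3 − 1 = 2 and tw(G) ≤ 2. The edges 3–6–1–5–2–4–3 form a cycle, so G is not a tree and its treewidth is at least 2. Therefore the treewidth is 2.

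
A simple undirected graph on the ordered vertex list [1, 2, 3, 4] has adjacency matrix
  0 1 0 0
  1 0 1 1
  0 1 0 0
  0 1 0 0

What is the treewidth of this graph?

A width-1 tree decomposition is:
Bags: B1 = {1, 2}  B2 = {2, 3}  B3 = {2, 4}
Tree: B1–B2, B2–B3
Each bag holds 2 vertices, so the decomposition has width 1, which upper-bounds the treewidth. G has an edge, so its treewidth is at least 1. Hence tw(G) = 1 exactly.

1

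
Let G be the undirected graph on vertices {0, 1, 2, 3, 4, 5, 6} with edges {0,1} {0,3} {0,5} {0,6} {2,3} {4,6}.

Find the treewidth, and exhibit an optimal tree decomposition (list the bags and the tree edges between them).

Treewidth 1.
Bags: B1 = {0, 3}  B2 = {0, 5}  B3 = {2, 3}  B4 = {0, 6}  B5 = {4, 6}  B6 = {0, 1}
Tree: B1–B2, B1–B3, B2–B4, B4–B5, B2–B6

The largest bag has 2 vertices, giving width 1; this decomposition certifies tw(G) ≤ 1. Since G has at least one edge (e.g. 0–3), it is not an edgeless graph, so tw(G) ≥ 1. Therefore the treewidth is 1.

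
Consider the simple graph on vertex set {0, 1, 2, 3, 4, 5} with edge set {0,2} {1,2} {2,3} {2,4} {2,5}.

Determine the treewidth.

A width-1 tree decomposition is:
Bags: B1 = {2, 5}  B2 = {1, 2}  B3 = {0, 2}  B4 = {2, 4}  B5 = {2, 3}
Tree: B1–B2, B1–B3, B1–B4, B3–B5
Every bag has size at most 2, so the width is 2 − 1 = 1 and tw(G) ≤ 1. Any graph with an edge has treewidth ≥ 1, and G has the edge 2–5. Therefore the treewidth is 1.

1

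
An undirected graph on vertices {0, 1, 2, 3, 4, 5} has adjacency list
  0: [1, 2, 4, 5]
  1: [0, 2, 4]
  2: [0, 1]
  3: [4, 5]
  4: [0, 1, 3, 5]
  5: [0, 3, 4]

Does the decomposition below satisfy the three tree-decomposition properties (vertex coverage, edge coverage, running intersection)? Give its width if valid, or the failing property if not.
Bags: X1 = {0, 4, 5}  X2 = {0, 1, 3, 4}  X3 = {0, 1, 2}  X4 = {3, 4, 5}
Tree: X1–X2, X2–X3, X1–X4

No — bags containing vertex 3 are not connected in the tree.

A tree decomposition must satisfy three properties: every vertex lies in some bag; for every edge, both endpoints lie together in some bag; and for every vertex, the bags containing it form a connected subtree. Here bags containing vertex 3 are not connected in the tree, so the decomposition is invalid.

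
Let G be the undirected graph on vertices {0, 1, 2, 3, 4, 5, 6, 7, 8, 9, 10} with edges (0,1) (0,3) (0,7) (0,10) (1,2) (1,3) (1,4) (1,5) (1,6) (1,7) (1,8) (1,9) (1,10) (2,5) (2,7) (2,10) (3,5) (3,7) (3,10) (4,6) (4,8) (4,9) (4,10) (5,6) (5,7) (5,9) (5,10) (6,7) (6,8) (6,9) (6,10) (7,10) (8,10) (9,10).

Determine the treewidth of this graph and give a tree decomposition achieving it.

Each bag holds 5 vertices, so the decomposition has width 4, which upper-bounds the treewidth. On the other hand G contains the 5-clique {0, 1, 3, 7, 10}. A clique must lie in a single bag of any decomposition, so no decomposition can have width below 4. Hence tw(G) = 4 exactly.

Treewidth 4.
One such decomposition:
Bags: B1 = {1, 3, 5, 7, 10}  B2 = {1, 5, 6, 7, 10}  B3 = {0, 1, 3, 7, 10}  B4 = {1, 5, 6, 9, 10}  B5 = {1, 2, 5, 7, 10}  B6 = {1, 4, 6, 9, 10}  B7 = {1, 4, 6, 8, 10}
Tree: B1–B2, B1–B3, B2–B4, B1–B5, B4–B6, B6–B7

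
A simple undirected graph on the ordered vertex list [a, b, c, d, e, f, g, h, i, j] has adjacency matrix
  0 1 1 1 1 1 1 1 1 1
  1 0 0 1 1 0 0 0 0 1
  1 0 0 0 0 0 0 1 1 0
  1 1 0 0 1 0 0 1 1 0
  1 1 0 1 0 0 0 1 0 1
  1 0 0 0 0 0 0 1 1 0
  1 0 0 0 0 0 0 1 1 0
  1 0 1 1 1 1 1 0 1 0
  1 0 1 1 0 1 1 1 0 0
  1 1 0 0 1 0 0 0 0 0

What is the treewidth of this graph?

3

A width-3 tree decomposition is:
Bags: B1 = {a, b, d, e}  B2 = {a, d, e, h}  B3 = {a, d, h, i}  B4 = {a, c, h, i}  B5 = {a, b, e, j}  B6 = {a, g, h, i}  B7 = {a, f, h, i}
Tree: B1–B2, B2–B3, B3–B4, B1–B5, B4–B6, B3–B7
The largest bag has 4 vertices, giving width 3; this decomposition certifies tw(G) ≤ 3. On the other hand G contains the 4-clique {a, b, e, j}. A clique must lie in a single bag of any decomposition, so no decomposition can have width below 3. Combining the bounds, tw(G) = 3.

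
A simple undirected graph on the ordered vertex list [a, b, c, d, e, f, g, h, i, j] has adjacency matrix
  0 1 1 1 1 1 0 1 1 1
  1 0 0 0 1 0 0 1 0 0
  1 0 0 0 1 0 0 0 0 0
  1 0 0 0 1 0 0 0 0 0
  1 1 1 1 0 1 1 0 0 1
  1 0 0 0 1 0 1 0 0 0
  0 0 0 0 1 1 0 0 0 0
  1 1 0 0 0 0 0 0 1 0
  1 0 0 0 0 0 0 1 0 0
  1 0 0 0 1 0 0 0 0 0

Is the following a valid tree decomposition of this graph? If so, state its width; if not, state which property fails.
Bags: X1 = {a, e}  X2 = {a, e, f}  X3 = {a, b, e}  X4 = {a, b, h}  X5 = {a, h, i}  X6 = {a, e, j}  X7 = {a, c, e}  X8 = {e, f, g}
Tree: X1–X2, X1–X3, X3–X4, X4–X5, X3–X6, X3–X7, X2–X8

No — vertex d appears in no bag.

A tree decomposition must satisfy three properties: every vertex lies in some bag; for every edge, both endpoints lie together in some bag; and for every vertex, the bags containing it form a connected subtree. Here vertex d appears in no bag, so the decomposition is invalid.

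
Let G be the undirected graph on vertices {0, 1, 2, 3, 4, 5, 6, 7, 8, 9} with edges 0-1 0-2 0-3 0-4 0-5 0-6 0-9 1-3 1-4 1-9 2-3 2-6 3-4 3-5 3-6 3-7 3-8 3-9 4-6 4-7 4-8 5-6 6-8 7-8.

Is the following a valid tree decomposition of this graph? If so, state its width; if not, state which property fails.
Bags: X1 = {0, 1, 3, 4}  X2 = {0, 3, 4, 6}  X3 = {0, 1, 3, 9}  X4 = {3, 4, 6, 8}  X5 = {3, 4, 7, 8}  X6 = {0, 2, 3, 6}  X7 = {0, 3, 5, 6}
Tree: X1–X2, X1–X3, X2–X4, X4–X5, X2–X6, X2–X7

Yes; width 3.

Checking the three conditions: (i) the bags cover all of {0, 1, 2, 3, 4, 5, 6, 7, 8, 9}; (ii) for each edge, some bag contains both endpoints; (iii) the bags containing any fixed vertex form a subtree. All hold, so the decomposition is valid with width 4 − 1 = 3.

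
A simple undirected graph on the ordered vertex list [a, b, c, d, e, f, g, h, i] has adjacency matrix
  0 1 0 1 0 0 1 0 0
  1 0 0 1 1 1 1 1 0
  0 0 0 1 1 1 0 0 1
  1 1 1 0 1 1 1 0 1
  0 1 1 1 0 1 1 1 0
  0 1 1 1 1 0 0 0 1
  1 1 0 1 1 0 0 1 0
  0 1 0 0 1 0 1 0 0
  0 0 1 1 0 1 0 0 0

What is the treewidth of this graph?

3

A width-3 tree decomposition is:
Bags: B1 = {a, b, d, g}  B2 = {b, d, e, g}  B3 = {b, d, e, f}  B4 = {b, e, g, h}  B5 = {c, d, e, f}  B6 = {c, d, f, i}
Tree: B1–B2, B2–B3, B2–B4, B3–B5, B5–B6
Each bag holds 4 vertices, so the decomposition has width 3, which upper-bounds the treewidth. For the lower bound, the 4 vertices {b, d, e, g} are pairwise adjacent, and any tree decomposition puts a clique entirely inside one bag — forcing width ≥ 3. Therefore the treewidth is 3.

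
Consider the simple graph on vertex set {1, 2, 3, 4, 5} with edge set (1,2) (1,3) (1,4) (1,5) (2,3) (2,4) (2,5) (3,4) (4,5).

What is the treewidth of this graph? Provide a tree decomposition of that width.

The largest bag has 4 vertices, giving width 3; this decomposition certifies tw(G) ≤ 3. On the other hand G contains the 4-clique {1, 2, 3, 4}. A clique must lie in a single bag of any decomposition, so no decomposition can have width below 3. Combining the bounds, tw(G) = 3.

Treewidth 3.
One such decomposition:
Bags: B1 = {1, 2, 4, 5}  B2 = {1, 2, 3, 4}
Tree: B1–B2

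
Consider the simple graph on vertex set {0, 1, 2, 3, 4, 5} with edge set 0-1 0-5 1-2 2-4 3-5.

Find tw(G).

A width-1 tree decomposition is:
Bags: B1 = {2, 4}  B2 = {1, 2}  B3 = {0, 1}  B4 = {0, 5}  B5 = {3, 5}
Tree: B1–B2, B2–B3, B3–B4, B4–B5
Each bag holds 2 vertices, so the decomposition has width 1, which upper-bounds the treewidth. Since G has at least one edge (e.g. 4–2), it is not an edgeless graph, so tw(G) ≥ 1. Therefore the treewidth is 1.

1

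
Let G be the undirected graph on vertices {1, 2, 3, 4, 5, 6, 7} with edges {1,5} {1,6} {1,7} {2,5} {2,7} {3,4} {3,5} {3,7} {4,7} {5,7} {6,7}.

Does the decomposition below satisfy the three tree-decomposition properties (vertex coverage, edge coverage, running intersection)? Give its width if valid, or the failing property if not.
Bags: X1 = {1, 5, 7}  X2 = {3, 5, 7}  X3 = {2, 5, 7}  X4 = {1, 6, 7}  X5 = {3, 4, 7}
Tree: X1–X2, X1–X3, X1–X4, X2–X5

Every vertex of G appears in some bag (union = {1, 2, 3, 4, 5, 6, 7}); every edge is covered by a bag; and for each vertex v the set of bags containing v is connected in the bag tree. The decomposition is therefore valid. The largest bag has 3 vertices, so the width is 2.

Yes; width 2.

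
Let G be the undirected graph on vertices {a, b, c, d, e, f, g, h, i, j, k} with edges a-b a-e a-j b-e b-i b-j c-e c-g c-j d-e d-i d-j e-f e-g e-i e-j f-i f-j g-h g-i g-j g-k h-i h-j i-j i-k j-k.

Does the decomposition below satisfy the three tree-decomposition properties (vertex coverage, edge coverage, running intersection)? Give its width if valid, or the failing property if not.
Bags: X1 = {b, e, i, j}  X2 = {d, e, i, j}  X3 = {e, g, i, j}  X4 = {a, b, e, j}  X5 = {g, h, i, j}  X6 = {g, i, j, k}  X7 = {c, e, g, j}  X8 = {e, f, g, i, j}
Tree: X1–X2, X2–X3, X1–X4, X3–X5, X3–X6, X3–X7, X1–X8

A tree decomposition must satisfy three properties: every vertex lies in some bag; for every edge, both endpoints lie together in some bag; and for every vertex, the bags containing it form a connected subtree. Here bags containing vertex g are not connected in the tree, so the decomposition is invalid.

No — bags containing vertex g are not connected in the tree.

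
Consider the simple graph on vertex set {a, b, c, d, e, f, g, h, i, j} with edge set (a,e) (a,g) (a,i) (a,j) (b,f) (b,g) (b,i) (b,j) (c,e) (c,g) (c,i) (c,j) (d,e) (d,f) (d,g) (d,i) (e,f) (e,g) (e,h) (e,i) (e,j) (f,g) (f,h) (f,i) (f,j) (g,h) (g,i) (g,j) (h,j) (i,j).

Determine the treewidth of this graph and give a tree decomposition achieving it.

Each bag holds 5 vertices, so the decomposition has width 4, which upper-bounds the treewidth. For the lower bound, the 5 vertices {e, f, g, h, j} are pairwise adjacent, and any tree decomposition puts a clique entirely inside one bag — forcing width ≥ 4. Therefore the treewidth is 4.

Treewidth 4.
One optimal decomposition is:
Bags: B1 = {e, f, g, i, j}  B2 = {e, f, g, h, j}  B3 = {c, e, g, i, j}  B4 = {a, e, g, i, j}  B5 = {d, e, f, g, i}  B6 = {b, f, g, i, j}
Tree: B1–B2, B1–B3, B1–B4, B1–B5, B1–B6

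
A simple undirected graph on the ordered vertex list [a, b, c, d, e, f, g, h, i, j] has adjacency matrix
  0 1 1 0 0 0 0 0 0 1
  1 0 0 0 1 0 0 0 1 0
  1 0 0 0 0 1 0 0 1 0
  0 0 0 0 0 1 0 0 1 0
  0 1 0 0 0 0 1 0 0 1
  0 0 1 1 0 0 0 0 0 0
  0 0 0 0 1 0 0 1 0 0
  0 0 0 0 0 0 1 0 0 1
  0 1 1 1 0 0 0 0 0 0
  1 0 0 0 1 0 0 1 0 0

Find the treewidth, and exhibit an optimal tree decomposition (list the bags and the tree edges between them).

Treewidth 2.
One such decomposition:
Bags: B1 = {c, d, f}  B2 = {c, d, i}  B3 = {a, c, i}  B4 = {a, b, i}  B5 = {a, b, j}  B6 = {b, e, j}  B7 = {e, h, j}  B8 = {e, g, h}
Tree: B1–B2, B2–B3, B3–B4, B4–B5, B5–B6, B6–B7, B7–B8

The largest bag has 3 vertices, giving width 2; this decomposition certifies tw(G) ≤ 2. Since f–d–i–c–f is a cycle in G, G is not acyclic. Forests are exactly the graphs of treewidth ≤ 1, so tw(G) ≥ 2. Hence tw(G) = 2 exactly.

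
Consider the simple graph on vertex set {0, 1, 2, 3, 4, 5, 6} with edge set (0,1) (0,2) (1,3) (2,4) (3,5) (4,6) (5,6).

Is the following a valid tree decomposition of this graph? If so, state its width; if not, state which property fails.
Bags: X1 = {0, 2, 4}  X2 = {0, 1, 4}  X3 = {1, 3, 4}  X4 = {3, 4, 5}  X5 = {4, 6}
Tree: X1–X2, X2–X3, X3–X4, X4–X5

A tree decomposition must satisfy three properties: every vertex lies in some bag; for every edge, both endpoints lie together in some bag; and for every vertex, the bags containing it form a connected subtree. Here edge (5,6) lies in no bag, so the decomposition is invalid.

No — edge (5,6) lies in no bag.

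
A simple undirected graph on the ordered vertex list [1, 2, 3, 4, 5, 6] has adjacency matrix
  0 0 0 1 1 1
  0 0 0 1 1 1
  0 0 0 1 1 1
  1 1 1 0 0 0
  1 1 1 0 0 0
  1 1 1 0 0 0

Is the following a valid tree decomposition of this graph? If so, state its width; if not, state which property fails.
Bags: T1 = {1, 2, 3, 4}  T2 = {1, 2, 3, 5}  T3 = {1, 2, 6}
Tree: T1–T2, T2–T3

A tree decomposition must satisfy three properties: every vertex lies in some bag; for every edge, both endpoints lie together in some bag; and for every vertex, the bags containing it form a connected subtree. Here edge (3,6) lies in no bag, so the decomposition is invalid.

No — edge (3,6) lies in no bag.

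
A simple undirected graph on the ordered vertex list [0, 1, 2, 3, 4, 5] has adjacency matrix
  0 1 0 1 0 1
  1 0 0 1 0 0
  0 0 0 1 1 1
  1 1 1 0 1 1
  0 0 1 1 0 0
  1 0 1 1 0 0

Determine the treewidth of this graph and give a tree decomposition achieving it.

Each bag holds 3 vertices, so the decomposition has width 2, which upper-bounds the treewidth. On the other hand G contains the 3-clique {0, 1, 3}. A clique must lie in a single bag of any decomposition, so no decomposition can have width below 2. Combining the bounds, tw(G) = 2.

Treewidth 2.
One optimal decomposition is:
Bags: B1 = {0, 3, 5}  B2 = {0, 1, 3}  B3 = {2, 3, 5}  B4 = {2, 3, 4}
Tree: B1–B2, B1–B3, B3–B4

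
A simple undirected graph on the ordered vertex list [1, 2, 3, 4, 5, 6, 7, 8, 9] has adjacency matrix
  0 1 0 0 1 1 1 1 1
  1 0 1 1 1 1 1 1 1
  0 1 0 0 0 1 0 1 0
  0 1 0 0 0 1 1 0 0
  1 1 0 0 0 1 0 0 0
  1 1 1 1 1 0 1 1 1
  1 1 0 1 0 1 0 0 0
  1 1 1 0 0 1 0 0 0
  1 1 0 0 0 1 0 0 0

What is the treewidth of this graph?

3

A width-3 tree decomposition is:
Bags: B1 = {1, 2, 5, 6}  B2 = {1, 2, 6, 7}  B3 = {2, 4, 6, 7}  B4 = {1, 2, 6, 8}  B5 = {1, 2, 6, 9}  B6 = {2, 3, 6, 8}
Tree: B1–B2, B2–B3, B1–B4, B4–B5, B4–B6
Every bag has size at most 4, so the width is 4 − 1 = 3 and tw(G) ≤ 3. For the lower bound, the 4 vertices {1, 2, 6, 8} are pairwise adjacent, and any tree decomposition puts a clique entirely inside one bag — forcing width ≥ 3. Therefore the treewidth is 3.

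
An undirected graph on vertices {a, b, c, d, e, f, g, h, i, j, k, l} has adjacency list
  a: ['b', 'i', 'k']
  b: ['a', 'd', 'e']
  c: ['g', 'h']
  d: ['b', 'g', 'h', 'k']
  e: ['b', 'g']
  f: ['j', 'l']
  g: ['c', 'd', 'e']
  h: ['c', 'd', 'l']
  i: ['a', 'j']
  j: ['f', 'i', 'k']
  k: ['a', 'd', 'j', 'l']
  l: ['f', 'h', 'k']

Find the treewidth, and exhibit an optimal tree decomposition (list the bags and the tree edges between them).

The largest bag has 4 vertices, giving width 3; this decomposition certifies tw(G) ≤ 3. For the lower bound: the 4 vertex sets {c,e,g}, {b}, {d}, {a,h,k,l} are disjoint, each induces a connected subgraph, and every pair is joined by at least one edge of G. Contracting each set to a single vertex therefore yields K_{4} as a minor, and since treewidth is minor-monotone, tw(G) ≥ tw(K_{4}) = 3. Hence tw(G) = 3 exactly.

Treewidth 3.
One optimal decomposition is:
Bags: B1 = {b, c, e, g}  B2 = {b, c, d, g}  B3 = {b, c, d, h}  B4 = {a, b, d, h}  B5 = {a, d, h, k}  B6 = {a, h, k, l}  B7 = {a, i, k, l}  B8 = {i, j, k, l}  B9 = {f, i, j, l}
Tree: B1–B2, B2–B3, B3–B4, B4–B5, B5–B6, B6–B7, B7–B8, B8–B9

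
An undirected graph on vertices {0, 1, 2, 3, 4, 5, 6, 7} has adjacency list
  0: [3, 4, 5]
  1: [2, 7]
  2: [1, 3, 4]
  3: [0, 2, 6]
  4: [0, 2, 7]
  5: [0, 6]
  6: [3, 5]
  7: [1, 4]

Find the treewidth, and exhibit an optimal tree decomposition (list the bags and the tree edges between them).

Every bag has size at most 3, so the width is 3 − 1 = 2 and tw(G) ≤ 2. For the lower bound, G contains the cycle 1–7–4–2–1, so G is not a forest; only forests have treewidth ≤ 1, hence tw(G) ≥ 2. Hence tw(G) = 2 exactly.

Treewidth 2.
Bags: B1 = {1, 2, 7}  B2 = {2, 4, 7}  B3 = {2, 3, 4}  B4 = {0, 3, 4}  B5 = {0, 3, 6}  B6 = {0, 5, 6}
Tree: B1–B2, B2–B3, B3–B4, B4–B5, B5–B6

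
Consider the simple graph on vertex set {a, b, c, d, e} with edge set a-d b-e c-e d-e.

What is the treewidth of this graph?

A width-1 tree decomposition is:
Bags: B1 = {c, e}  B2 = {d, e}  B3 = {a, d}  B4 = {b, e}
Tree: B1–B2, B2–B3, B1–B4
Each bag holds 2 vertices, so the decomposition has width 1, which upper-bounds the treewidth. G has an edge, so its treewidth is at least 1. Therefore the treewidth is 1.

1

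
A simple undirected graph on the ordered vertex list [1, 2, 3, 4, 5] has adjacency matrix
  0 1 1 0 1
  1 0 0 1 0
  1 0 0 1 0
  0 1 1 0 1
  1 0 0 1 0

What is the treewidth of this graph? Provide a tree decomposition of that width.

Every bag has size at most 3, so the width is 3 − 1 = 2 and tw(G) ≤ 2. Since 1–3–4–2–1 is a cycle in G, G is not acyclic. Forests are exactly the graphs of treewidth ≤ 1, so tw(G) ≥ 2. The upper and lower bounds meet at 2, so that is the treewidth.

Treewidth 2.
One optimal decomposition is:
Bags: B1 = {1, 3, 4}  B2 = {1, 2, 4}  B3 = {1, 4, 5}
Tree: B1–B2, B2–B3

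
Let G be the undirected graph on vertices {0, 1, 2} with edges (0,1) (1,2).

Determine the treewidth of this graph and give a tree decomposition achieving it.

The largest bag has 2 vertices, giving width 1; this decomposition certifies tw(G) ≤ 1. G has an edge, so its treewidth is at least 1. The upper and lower bounds meet at 1, so that is the treewidth.

Treewidth 1.
One such decomposition:
Bags: B1 = {0, 1}  B2 = {1, 2}
Tree: B1–B2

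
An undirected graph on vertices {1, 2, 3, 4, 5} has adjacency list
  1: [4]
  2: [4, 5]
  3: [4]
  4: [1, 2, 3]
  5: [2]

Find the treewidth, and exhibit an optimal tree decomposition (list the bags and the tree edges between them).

Every bag has size at most 2, so the width is 2 − 1 = 1 and tw(G) ≤ 1. G has an edge, so its treewidth is at least 1. Therefore the treewidth is 1.

Treewidth 1.
One optimal decomposition is:
Bags: B1 = {2, 5}  B2 = {2, 4}  B3 = {1, 4}  B4 = {3, 4}
Tree: B1–B2, B2–B3, B2–B4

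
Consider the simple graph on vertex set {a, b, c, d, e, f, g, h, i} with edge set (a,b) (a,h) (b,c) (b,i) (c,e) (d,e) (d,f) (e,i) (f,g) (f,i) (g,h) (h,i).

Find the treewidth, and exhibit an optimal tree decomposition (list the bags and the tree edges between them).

Every bag has size at most 4, so the width is 4 − 1 = 3 and tw(G) ≤ 3. For the lower bound: the 4 vertex sets {d,f,g}, {e}, {i}, {a,b,c,h} are disjoint, each induces a connected subgraph, and every pair is joined by at least one edge of G. Contracting each set to a single vertex therefore yields K_{4} as a minor, and since treewidth is minor-monotone, tw(G) ≥ tw(K_{4}) = 3. The upper and lower bounds meet at 3, so that is the treewidth.

Treewidth 3.
One such decomposition:
Bags: B1 = {d, e, f, g}  B2 = {e, f, g, i}  B3 = {e, g, h, i}  B4 = {c, e, h, i}  B5 = {b, c, h, i}  B6 = {a, b, c, h}
Tree: B1–B2, B2–B3, B3–B4, B4–B5, B5–B6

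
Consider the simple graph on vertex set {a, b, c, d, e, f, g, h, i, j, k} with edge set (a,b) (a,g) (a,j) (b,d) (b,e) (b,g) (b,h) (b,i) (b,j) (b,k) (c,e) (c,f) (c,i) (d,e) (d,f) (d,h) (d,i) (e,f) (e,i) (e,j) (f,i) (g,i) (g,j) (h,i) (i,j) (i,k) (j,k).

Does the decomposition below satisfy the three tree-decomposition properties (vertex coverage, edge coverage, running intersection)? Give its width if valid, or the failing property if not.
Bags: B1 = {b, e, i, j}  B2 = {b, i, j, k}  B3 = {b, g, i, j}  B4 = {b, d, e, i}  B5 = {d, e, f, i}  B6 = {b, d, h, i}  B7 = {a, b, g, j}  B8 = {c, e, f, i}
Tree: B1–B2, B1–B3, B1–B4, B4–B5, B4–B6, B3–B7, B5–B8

Checking the three conditions: (i) the bags cover all of {a, b, c, d, e, f, g, h, i, j, k}; (ii) for each edge, some bag contains both endpoints; (iii) the bags containing any fixed vertex form a subtree. All hold, so the decomposition is valid with width 4 − 1 = 3.

Yes; width 3.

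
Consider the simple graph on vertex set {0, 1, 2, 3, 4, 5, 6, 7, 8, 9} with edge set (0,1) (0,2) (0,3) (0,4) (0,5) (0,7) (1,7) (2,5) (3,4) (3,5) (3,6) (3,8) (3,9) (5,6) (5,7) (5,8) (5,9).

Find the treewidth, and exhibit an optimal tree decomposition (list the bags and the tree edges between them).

Every bag has size at most 3, so the width is 3 − 1 = 2 and tw(G) ≤ 2. Conversely, {0, 1, 7} is a clique of size 3, and the vertices of any clique must share a bag in every tree decomposition; so some bag has ≥ 3 vertices and tw(G) ≥ 2. Hence tw(G) = 2 exactly.

Treewidth 2.
One such decomposition:
Bags: B1 = {3, 5, 8}  B2 = {0, 3, 5}  B3 = {3, 5, 9}  B4 = {3, 5, 6}  B5 = {0, 3, 4}  B6 = {0, 5, 7}  B7 = {0, 2, 5}  B8 = {0, 1, 7}
Tree: B1–B2, B2–B3, B2–B4, B2–B5, B2–B6, B2–B7, B6–B8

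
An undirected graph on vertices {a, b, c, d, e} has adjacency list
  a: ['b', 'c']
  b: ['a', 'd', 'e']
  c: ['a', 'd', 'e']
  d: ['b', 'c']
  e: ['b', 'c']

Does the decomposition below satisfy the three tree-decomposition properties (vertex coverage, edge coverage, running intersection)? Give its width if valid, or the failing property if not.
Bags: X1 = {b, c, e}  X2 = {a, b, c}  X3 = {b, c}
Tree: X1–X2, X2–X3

No — vertex d appears in no bag.

A tree decomposition must satisfy three properties: every vertex lies in some bag; for every edge, both endpoints lie together in some bag; and for every vertex, the bags containing it form a connected subtree. Here vertex d appears in no bag, so the decomposition is invalid.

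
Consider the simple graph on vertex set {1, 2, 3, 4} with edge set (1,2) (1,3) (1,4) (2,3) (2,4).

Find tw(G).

2

A width-2 tree decomposition is:
Bags: B1 = {1, 2, 3}  B2 = {1, 2, 4}
Tree: B1–B2
The largest bag has 3 vertices, giving width 2; this decomposition certifies tw(G) ≤ 2. For the lower bound, the 3 vertices {1, 2, 3} are pairwise adjacent, and any tree decomposition puts a clique entirely inside one bag — forcing width ≥ 2. Therefore the treewidth is 2.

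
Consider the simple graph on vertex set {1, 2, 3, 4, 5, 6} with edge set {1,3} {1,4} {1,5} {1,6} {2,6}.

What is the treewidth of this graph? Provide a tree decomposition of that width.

The largest bag has 2 vertices, giving width 1; this decomposition certifies tw(G) ≤ 1. Since G has at least one edge (e.g. 4–1), it is not an edgeless graph, so tw(G) ≥ 1. The upper and lower bounds meet at 1, so that is the treewidth.

Treewidth 1.
One optimal decomposition is:
Bags: B1 = {1, 4}  B2 = {1, 6}  B3 = {2, 6}  B4 = {1, 5}  B5 = {1, 3}
Tree: B1–B2, B2–B3, B1–B4, B4–B5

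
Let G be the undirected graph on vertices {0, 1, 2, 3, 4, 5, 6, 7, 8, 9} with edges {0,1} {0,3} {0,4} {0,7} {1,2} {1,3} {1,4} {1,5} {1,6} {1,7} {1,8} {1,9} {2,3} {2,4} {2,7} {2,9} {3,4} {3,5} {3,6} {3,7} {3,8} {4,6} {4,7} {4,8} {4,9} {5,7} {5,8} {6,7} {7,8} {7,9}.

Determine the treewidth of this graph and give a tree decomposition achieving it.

Each bag holds 5 vertices, so the decomposition has width 4, which upper-bounds the treewidth. On the other hand G contains the 5-clique {1, 2, 4, 7, 9}. A clique must lie in a single bag of any decomposition, so no decomposition can have width below 4. Hence tw(G) = 4 exactly.

Treewidth 4.
Bags: B1 = {0, 1, 3, 4, 7}  B2 = {1, 2, 3, 4, 7}  B3 = {1, 3, 4, 7, 8}  B4 = {1, 2, 4, 7, 9}  B5 = {1, 3, 4, 6, 7}  B6 = {1, 3, 5, 7, 8}
Tree: B1–B2, B1–B3, B2–B4, B2–B5, B3–B6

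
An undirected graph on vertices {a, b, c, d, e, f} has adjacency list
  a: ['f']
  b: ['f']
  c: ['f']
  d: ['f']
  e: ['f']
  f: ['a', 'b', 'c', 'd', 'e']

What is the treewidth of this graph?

1

A width-1 tree decomposition is:
Bags: B1 = {d, f}  B2 = {b, f}  B3 = {a, f}  B4 = {e, f}  B5 = {c, f}
Tree: B1–B2, B1–B3, B3–B4, B3–B5
The largest bag has 2 vertices, giving width 1; this decomposition certifies tw(G) ≤ 1. Since G has at least one edge (e.g. f–d), it is not an edgeless graph, so tw(G) ≥ 1. Hence tw(G) = 1 exactly.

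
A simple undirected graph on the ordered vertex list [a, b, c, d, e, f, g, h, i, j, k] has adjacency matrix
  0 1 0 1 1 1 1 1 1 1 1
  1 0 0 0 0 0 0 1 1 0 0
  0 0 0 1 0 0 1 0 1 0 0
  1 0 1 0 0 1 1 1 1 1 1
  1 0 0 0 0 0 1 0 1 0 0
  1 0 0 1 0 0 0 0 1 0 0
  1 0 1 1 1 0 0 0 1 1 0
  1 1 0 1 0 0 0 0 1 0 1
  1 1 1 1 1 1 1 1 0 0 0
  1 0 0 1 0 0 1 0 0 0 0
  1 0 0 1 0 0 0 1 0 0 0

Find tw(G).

3

A width-3 tree decomposition is:
Bags: B1 = {a, d, h, i}  B2 = {a, d, g, i}  B3 = {a, d, f, i}  B4 = {a, d, g, j}  B5 = {c, d, g, i}  B6 = {a, b, h, i}  B7 = {a, d, h, k}  B8 = {a, e, g, i}
Tree: B1–B2, B1–B3, B2–B4, B2–B5, B1–B6, B1–B7, B2–B8
Each bag holds 4 vertices, so the decomposition has width 3, which upper-bounds the treewidth. On the other hand G contains the 4-clique {c, d, g, i}. A clique must lie in a single bag of any decomposition, so no decomposition can have width below 3. The upper and lower bounds meet at 3, so that is the treewidth.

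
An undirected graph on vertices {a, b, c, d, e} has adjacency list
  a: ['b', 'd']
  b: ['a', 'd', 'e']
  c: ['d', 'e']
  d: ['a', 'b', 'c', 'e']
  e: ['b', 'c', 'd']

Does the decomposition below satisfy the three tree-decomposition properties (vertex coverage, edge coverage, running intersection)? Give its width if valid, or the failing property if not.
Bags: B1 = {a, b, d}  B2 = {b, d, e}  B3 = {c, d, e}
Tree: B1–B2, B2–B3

Every vertex of G appears in some bag (union = {a, b, c, d, e}); every edge is covered by a bag; and for each vertex v the set of bags containing v is connected in the bag tree. The decomposition is therefore valid. The largest bag has 3 vertices, so the width is 2.

Yes; width 2.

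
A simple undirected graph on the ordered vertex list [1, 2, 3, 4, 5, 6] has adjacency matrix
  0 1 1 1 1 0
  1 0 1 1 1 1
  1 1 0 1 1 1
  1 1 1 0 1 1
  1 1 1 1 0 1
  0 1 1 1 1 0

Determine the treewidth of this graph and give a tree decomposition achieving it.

Treewidth 4.
One optimal decomposition is:
Bags: B1 = {2, 3, 4, 5, 6}  B2 = {1, 2, 3, 4, 5}
Tree: B1–B2

Every bag has size at most 5, so the width is 5 − 1 = 4 and tw(G) ≤ 4. For the lower bound, the 5 vertices {1, 2, 3, 4, 5} are pairwise adjacent, and any tree decomposition puts a clique entirely inside one bag — forcing width ≥ 4. The upper and lower bounds meet at 4, so that is the treewidth.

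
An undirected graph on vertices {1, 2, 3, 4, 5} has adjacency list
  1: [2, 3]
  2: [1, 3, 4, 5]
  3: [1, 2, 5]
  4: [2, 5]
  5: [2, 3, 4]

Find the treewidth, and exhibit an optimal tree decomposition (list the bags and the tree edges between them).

Treewidth 2.
Bags: B1 = {2, 3, 5}  B2 = {1, 2, 3}  B3 = {2, 4, 5}
Tree: B1–B2, B1–B3

The largest bag has 3 vertices, giving width 2; this decomposition certifies tw(G) ≤ 2. Conversely, {1, 2, 3} is a clique of size 3, and the vertices of any clique must share a bag in every tree decomposition; so some bag has ≥ 3 vertices and tw(G) ≥ 2. The upper and lower bounds meet at 2, so that is the treewidth.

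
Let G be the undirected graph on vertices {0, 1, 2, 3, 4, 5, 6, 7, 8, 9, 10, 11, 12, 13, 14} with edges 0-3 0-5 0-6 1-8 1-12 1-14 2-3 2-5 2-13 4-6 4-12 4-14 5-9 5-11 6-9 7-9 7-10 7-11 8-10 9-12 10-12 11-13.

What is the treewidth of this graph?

A width-3 tree decomposition is:
Bags: B1 = {2, 3, 11, 13}  B2 = {2, 3, 5, 11}  B3 = {0, 3, 5, 11}  B4 = {0, 5, 7, 11}  B5 = {0, 5, 7, 9}  B6 = {0, 6, 7, 9}  B7 = {6, 7, 9, 10}  B8 = {6, 9, 10, 12}  B9 = {4, 6, 10, 12}  B10 = {4, 8, 10, 12}  B11 = {1, 4, 8, 12}  B12 = {1, 4, 8, 14}
Tree: B1–B2, B2–B3, B3–B4, B4–B5, B5–B6, B6–B7, B7–B8, B8–B9, B9–B10, B10–B11, B11–B12
The largest bag has 4 vertices, giving width 3; this decomposition certifies tw(G) ≤ 3. For the lower bound: the 4 vertex sets {2,3,13}, {11}, {5}, {0,6,7,9} are disjoint, each induces a connected subgraph, and every pair is joined by at least one edge of G. Contracting each set to a single vertex therefore yields K_{4} as a minor, and since treewidth is minor-monotone, tw(G) ≥ tw(K_{4}) = 3. Therefore the treewidth is 3.

3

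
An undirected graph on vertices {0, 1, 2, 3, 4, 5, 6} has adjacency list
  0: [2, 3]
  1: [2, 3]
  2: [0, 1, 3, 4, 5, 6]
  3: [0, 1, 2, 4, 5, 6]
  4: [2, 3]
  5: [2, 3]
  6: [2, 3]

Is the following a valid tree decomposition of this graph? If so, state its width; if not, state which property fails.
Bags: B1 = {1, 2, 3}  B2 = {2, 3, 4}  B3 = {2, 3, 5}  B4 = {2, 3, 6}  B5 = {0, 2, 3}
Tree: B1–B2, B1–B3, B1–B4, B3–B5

Every vertex of G appears in some bag (union = {0, 1, 2, 3, 4, 5, 6}); every edge is covered by a bag; and for each vertex v the set of bags containing v is connected in the bag tree. The decomposition is therefore valid. The largest bag has 3 vertices, so the width is 2.

Yes; width 2.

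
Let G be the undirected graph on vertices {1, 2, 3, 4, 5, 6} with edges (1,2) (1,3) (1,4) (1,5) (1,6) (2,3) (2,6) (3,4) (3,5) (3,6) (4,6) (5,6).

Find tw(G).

3

A width-3 tree decomposition is:
Bags: B1 = {1, 3, 4, 6}  B2 = {1, 3, 5, 6}  B3 = {1, 2, 3, 6}
Tree: B1–B2, B1–B3
Every bag has size at most 4, so the width is 4 − 1 = 3 and tw(G) ≤ 3. For the lower bound, the 4 vertices {1, 2, 3, 6} are pairwise adjacent, and any tree decomposition puts a clique entirely inside one bag — forcing width ≥ 3. Combining the bounds, tw(G) = 3.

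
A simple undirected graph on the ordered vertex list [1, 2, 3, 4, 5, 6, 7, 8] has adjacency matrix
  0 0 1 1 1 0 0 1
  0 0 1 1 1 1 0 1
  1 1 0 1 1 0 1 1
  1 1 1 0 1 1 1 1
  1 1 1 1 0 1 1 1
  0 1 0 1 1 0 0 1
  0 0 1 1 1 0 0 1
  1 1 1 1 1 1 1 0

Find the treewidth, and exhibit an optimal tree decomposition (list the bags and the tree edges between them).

Treewidth 4.
One optimal decomposition is:
Bags: B1 = {1, 3, 4, 5, 8}  B2 = {2, 3, 4, 5, 8}  B3 = {3, 4, 5, 7, 8}  B4 = {2, 4, 5, 6, 8}
Tree: B1–B2, B2–B3, B2–B4

Every bag has size at most 5, so the width is 5 − 1 = 4 and tw(G) ≤ 4. For the lower bound, the 5 vertices {1, 3, 4, 5, 8} are pairwise adjacent, and any tree decomposition puts a clique entirely inside one bag — forcing width ≥ 4. The upper and lower bounds meet at 4, so that is the treewidth.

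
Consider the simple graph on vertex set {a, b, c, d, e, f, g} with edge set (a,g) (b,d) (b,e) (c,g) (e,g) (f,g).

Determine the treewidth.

A width-1 tree decomposition is:
Bags: B1 = {e, g}  B2 = {b, e}  B3 = {b, d}  B4 = {a, g}  B5 = {f, g}  B6 = {c, g}
Tree: B1–B2, B2–B3, B1–B4, B1–B5, B4–B6
Each bag holds 2 vertices, so the decomposition has width 1, which upper-bounds the treewidth. Any graph with an edge has treewidth ≥ 1, and G has the edge e–g. The upper and lower bounds meet at 1, so that is the treewidth.

1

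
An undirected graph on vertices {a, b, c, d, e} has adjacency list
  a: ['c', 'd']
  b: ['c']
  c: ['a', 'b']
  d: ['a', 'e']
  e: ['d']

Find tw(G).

A width-1 tree decomposition is:
Bags: B1 = {b, c}  B2 = {a, c}  B3 = {a, d}  B4 = {d, e}
Tree: B1–B2, B2–B3, B3–B4
Every bag has size at most 2, so the width is 2 − 1 = 1 and tw(G) ≤ 1. Any graph with an edge has treewidth ≥ 1, and G has the edge b–c. Therefore the treewidth is 1.

1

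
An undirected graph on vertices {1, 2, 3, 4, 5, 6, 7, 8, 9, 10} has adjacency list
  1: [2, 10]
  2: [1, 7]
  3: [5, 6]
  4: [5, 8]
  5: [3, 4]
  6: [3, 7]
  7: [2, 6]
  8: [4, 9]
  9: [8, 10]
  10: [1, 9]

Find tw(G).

2

A width-2 tree decomposition is:
Bags: B1 = {1, 2, 7}  B2 = {1, 7, 10}  B3 = {7, 9, 10}  B4 = {7, 8, 9}  B5 = {4, 7, 8}  B6 = {4, 5, 7}  B7 = {3, 5, 7}  B8 = {3, 6, 7}
Tree: B1–B2, B2–B3, B3–B4, B4–B5, B5–B6, B6–B7, B7–B8
Each bag holds 3 vertices, so the decomposition has width 2, which upper-bounds the treewidth. For the lower bound, G contains the cycle 7–2–1–10–9–8–4–5–3–6–7, so G is not a forest; only forests have treewidth ≤ 1, hence tw(G) ≥ 2. The upper and lower bounds meet at 2, so that is the treewidth.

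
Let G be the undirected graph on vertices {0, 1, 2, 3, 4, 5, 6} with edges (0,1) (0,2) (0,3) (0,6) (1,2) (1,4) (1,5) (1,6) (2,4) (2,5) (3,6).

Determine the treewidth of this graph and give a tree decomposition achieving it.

Treewidth 2.
Bags: B1 = {0, 1, 6}  B2 = {0, 3, 6}  B3 = {0, 1, 2}  B4 = {1, 2, 4}  B5 = {1, 2, 5}
Tree: B1–B2, B1–B3, B3–B4, B3–B5

Every bag has size at most 3, so the width is 3 − 1 = 2 and tw(G) ≤ 2. For the lower bound, the 3 vertices {0, 1, 2} are pairwise adjacent, and any tree decomposition puts a clique entirely inside one bag — forcing width ≥ 2. The upper and lower bounds meet at 2, so that is the treewidth.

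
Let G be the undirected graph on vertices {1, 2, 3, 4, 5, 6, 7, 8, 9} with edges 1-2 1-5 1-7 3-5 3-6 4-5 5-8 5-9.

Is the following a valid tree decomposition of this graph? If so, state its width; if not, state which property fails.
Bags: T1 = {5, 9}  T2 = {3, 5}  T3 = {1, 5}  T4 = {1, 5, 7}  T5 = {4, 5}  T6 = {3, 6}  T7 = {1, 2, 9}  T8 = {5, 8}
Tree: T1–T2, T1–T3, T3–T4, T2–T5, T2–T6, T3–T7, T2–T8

A tree decomposition must satisfy three properties: every vertex lies in some bag; for every edge, both endpoints lie together in some bag; and for every vertex, the bags containing it form a connected subtree. Here bags containing vertex 9 are not connected in the tree, so the decomposition is invalid.

No — bags containing vertex 9 are not connected in the tree.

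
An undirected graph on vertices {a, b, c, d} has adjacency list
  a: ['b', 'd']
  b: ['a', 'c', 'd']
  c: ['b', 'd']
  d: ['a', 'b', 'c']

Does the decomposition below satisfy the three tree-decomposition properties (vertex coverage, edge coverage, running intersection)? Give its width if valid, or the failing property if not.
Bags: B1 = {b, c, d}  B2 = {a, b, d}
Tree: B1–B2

Yes; width 2.

Vertex coverage: the bags together contain {a, b, c, d}, the full vertex set. Edge coverage: each edge of G has both endpoints in at least one bag. Running intersection: for every vertex, the bags containing it form a connected subtree. All three properties hold, so this is a valid tree decomposition of width max|bag| − 1 = 2, and hence tw(G) ≤ 2.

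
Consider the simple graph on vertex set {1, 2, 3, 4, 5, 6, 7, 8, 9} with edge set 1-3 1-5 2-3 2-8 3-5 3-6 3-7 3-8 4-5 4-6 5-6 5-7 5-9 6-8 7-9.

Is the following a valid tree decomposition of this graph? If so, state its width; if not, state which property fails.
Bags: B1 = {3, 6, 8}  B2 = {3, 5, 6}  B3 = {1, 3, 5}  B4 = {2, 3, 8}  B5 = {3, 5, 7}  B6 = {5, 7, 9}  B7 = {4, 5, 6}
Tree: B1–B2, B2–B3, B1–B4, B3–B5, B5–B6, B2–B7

Checking the three conditions: (i) the bags cover all of {1, 2, 3, 4, 5, 6, 7, 8, 9}; (ii) for each edge, some bag contains both endpoints; (iii) the bags containing any fixed vertex form a subtree. All hold, so the decomposition is valid with width 3 − 1 = 2.

Yes; width 2.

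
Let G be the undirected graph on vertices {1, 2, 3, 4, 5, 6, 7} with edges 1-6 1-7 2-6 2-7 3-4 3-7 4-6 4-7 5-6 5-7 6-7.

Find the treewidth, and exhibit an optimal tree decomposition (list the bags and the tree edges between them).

Treewidth 2.
Bags: B1 = {2, 6, 7}  B2 = {4, 6, 7}  B3 = {5, 6, 7}  B4 = {3, 4, 7}  B5 = {1, 6, 7}
Tree: B1–B2, B2–B3, B2–B4, B2–B5

The largest bag has 3 vertices, giving width 2; this decomposition certifies tw(G) ≤ 2. On the other hand G contains the 3-clique {3, 4, 7}. A clique must lie in a single bag of any decomposition, so no decomposition can have width below 2. The upper and lower bounds meet at 2, so that is the treewidth.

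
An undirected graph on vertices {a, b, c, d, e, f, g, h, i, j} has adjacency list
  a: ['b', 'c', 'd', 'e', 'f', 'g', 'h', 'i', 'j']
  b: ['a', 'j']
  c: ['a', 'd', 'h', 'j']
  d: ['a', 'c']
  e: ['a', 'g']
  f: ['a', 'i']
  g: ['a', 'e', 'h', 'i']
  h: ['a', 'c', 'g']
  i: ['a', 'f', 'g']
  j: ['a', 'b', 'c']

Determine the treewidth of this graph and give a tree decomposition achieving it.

Treewidth 2.
Bags: B1 = {a, c, h}  B2 = {a, c, j}  B3 = {a, g, h}  B4 = {a, b, j}  B5 = {a, g, i}  B6 = {a, e, g}  B7 = {a, c, d}  B8 = {a, f, i}
Tree: B1–B2, B1–B3, B2–B4, B3–B5, B3–B6, B2–B7, B5–B8

The largest bag has 3 vertices, giving width 2; this decomposition certifies tw(G) ≤ 2. On the other hand G contains the 3-clique {a, c, d}. A clique must lie in a single bag of any decomposition, so no decomposition can have width below 2. Combining the bounds, tw(G) = 2.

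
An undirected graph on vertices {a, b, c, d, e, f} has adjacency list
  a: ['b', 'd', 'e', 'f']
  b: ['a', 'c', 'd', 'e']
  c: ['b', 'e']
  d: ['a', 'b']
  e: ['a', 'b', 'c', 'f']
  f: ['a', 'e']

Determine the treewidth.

A width-2 tree decomposition is:
Bags: B1 = {a, b, e}  B2 = {b, c, e}  B3 = {a, e, f}  B4 = {a, b, d}
Tree: B1–B2, B1–B3, B1–B4
The largest bag has 3 vertices, giving width 2; this decomposition certifies tw(G) ≤ 2. On the other hand G contains the 3-clique {b, c, e}. A clique must lie in a single bag of any decomposition, so no decomposition can have width below 2. Therefore the treewidth is 2.

2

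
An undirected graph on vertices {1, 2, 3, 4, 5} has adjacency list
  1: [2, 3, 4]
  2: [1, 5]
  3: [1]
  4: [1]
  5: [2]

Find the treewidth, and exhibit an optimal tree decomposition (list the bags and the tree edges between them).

Each bag holds 2 vertices, so the decomposition has width 1, which upper-bounds the treewidth. Any graph with an edge has treewidth ≥ 1, and G has the edge 1–3. The upper and lower bounds meet at 1, so that is the treewidth.

Treewidth 1.
One optimal decomposition is:
Bags: B1 = {1, 3}  B2 = {1, 2}  B3 = {1, 4}  B4 = {2, 5}
Tree: B1–B2, B2–B3, B2–B4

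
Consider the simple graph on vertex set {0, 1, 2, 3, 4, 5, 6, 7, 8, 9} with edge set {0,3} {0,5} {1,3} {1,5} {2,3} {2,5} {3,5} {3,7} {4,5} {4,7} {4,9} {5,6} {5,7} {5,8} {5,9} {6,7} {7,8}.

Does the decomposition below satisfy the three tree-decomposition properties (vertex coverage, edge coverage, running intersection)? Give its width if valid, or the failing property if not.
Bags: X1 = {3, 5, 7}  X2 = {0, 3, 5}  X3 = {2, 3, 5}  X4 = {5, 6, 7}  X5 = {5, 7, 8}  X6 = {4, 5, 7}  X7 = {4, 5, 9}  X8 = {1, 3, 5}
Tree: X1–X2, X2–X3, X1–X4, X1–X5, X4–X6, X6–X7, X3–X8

Every vertex of G appears in some bag (union = {0, 1, 2, 3, 4, 5, 6, 7, 8, 9}); every edge is covered by a bag; and for each vertex v the set of bags containing v is connected in the bag tree. The decomposition is therefore valid. The largest bag has 3 vertices, so the width is 2.

Yes; width 2.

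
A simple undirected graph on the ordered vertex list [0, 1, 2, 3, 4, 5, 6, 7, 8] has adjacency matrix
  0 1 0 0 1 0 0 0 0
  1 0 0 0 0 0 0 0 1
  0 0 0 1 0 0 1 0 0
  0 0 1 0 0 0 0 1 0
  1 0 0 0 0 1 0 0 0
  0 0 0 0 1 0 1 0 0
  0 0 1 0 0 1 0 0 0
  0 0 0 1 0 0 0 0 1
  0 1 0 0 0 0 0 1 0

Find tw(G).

2

A width-2 tree decomposition is:
Bags: B1 = {1, 7, 8}  B2 = {0, 1, 7}  B3 = {0, 4, 7}  B4 = {4, 5, 7}  B5 = {5, 6, 7}  B6 = {2, 6, 7}  B7 = {2, 3, 7}
Tree: B1–B2, B2–B3, B3–B4, B4–B5, B5–B6, B6–B7
The largest bag has 3 vertices, giving width 2; this decomposition certifies tw(G) ≤ 2. Since 7–8–1–0–4–5–6–2–3–7 is a cycle in G, G is not acyclic. Forests are exactly the graphs of treewidth ≤ 1, so tw(G) ≥ 2. Therefore the treewidth is 2.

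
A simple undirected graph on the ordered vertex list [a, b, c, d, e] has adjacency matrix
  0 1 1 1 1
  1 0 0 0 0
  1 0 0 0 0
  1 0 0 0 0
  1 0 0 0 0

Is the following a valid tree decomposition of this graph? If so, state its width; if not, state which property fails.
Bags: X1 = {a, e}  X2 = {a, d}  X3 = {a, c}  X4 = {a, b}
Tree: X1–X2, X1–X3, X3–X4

Yes; width 1.

Vertex coverage: the bags together contain {a, b, c, d, e}, the full vertex set. Edge coverage: each edge of G has both endpoints in at least one bag. Running intersection: for every vertex, the bags containing it form a connected subtree. All three properties hold, so this is a valid tree decomposition of width max|bag| − 1 = 1, and hence tw(G) ≤ 1.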